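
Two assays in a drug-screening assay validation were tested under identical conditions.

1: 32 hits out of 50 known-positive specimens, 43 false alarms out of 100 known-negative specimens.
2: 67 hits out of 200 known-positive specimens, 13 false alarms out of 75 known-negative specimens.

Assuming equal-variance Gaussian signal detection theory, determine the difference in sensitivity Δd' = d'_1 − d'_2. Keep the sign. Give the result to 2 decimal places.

1: z(0.6400) = 0.358, z(0.4300) = -0.176, d' = 0.534
2: z(0.3350) = -0.426, z(0.1733) = -0.941, d' = 0.515
Δd' = d'_1 − d'_2 = 0.534 − 0.515 = 0.019
1 has the higher sensitivity.

Δd' = 0.02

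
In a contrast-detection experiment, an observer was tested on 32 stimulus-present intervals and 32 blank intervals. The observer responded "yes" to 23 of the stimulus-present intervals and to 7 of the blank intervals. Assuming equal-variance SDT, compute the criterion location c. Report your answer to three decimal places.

H = 23/32 = 0.7188
FA = 7/32 = 0.2188
z(H) = z(0.7188) = 0.5793
z(FA) = z(0.2188) = -0.7763
c = −½·[z(H) + z(FA)] = −0.5 × (0.5793 + (-0.7763)) = 0.0985

c = 0.099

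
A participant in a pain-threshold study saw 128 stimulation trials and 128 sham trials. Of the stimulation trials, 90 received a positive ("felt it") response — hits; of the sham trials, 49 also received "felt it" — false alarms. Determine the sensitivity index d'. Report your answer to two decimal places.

H = 90/128 = 0.7031
FA = 49/128 = 0.3828
Φ⁻¹(H) = Φ⁻¹(0.7031) = 0.5333
Φ⁻¹(FA) = Φ⁻¹(0.3828) = -0.2981
d' = z(H) − z(FA) = 0.5333 − (-0.2981) = 0.8314

d' = 0.83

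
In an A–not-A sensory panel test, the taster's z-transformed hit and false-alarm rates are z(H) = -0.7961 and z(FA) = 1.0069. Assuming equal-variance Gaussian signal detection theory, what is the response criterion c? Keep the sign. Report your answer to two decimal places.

c = −½·[z(H) + z(FA)] = −½·(-0.7961 + 1.0069) = -0.1054
c < 0: the taster has a liberal response bias.

c = -0.11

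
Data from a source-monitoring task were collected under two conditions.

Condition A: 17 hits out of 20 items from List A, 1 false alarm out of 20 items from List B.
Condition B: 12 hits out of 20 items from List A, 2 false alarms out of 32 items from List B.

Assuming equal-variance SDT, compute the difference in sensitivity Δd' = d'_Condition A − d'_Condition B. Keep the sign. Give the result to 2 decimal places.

Δd' = 0.89

Condition A: z(0.8500) = 1.036, z(0.0500) = -1.645, d' = 2.681
Condition B: z(0.6000) = 0.253, z(0.0625) = -1.534, d' = 1.787
Δd' = d'_Condition A − d'_Condition B = 2.681 − 1.787 = 0.894
Condition A has the higher sensitivity.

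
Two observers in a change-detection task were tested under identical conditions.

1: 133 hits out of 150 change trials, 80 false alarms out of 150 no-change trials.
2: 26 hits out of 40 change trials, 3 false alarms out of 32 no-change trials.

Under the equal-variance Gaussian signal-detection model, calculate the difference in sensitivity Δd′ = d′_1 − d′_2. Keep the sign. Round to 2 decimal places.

Δd′ = -0.58

1: z(0.8867) = 1.209, z(0.5333) = 0.084, d' = 1.125
2: z(0.6500) = 0.385, z(0.0938) = -1.318, d' = 1.703
Δd' = d'_1 − d'_2 = 1.125 − 1.703 = -0.578
2 has the higher sensitivity.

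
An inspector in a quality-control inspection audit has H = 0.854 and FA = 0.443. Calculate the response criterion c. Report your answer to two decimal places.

c = -0.46

z(0.854) = 1.054, z(0.443) = -0.143
c = −½·[z(H) + z(FA)] = −0.5 × (1.054 + (-0.143)) = -0.4555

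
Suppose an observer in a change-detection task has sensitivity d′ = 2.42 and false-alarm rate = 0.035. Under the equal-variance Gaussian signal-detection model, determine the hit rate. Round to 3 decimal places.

hit rate = 0.728

z(false-alarm rate) = z(0.035) = -1.8119
z(H) = z(FA) + d' = -1.8119 + 2.42 = 0.6081
hit rate = Φ(0.6081) = 0.7284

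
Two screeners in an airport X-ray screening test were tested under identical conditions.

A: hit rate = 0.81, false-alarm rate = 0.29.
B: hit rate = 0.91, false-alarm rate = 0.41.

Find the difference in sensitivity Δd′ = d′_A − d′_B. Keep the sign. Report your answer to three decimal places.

Δd′ = -0.137

A: z(0.81) = 0.8779, z(0.29) = -0.5534, d' = 1.4313
B: z(0.91) = 1.3408, z(0.41) = -0.2275, d' = 1.5683
Δd' = d'_A − d'_B = 1.4313 − 1.5683 = -0.1370
B has the higher sensitivity.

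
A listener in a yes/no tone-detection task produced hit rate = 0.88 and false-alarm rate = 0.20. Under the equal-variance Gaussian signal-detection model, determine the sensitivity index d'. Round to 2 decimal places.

Φ⁻¹(0.88) = 1.1750, Φ⁻¹(0.20) = -0.8416
d' = z(H) − z(FA) = 1.1750 − (-0.8416) = 2.0166

d' = 2.02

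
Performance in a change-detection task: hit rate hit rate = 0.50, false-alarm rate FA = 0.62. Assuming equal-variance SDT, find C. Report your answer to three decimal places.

z(H) = z(0.50) = 0.0000
z(FA) = z(0.62) = 0.3055
c = −½·[z(H) + z(FA)] = −0.5 × (0.0000 + 0.3055) = -0.15275
c < 0: the observer has a liberal response bias.

C = -0.153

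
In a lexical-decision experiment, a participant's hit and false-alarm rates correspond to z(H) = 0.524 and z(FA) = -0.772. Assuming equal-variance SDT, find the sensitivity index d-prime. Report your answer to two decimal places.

d-prime = 1.30

d' = z(H) − z(FA) = 0.524 − (-0.772) = 1.296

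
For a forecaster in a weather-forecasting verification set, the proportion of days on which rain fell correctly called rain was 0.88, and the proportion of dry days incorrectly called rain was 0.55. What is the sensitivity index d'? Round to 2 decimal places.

d' = 1.05

Φ⁻¹(H) = Φ⁻¹(0.88) = 1.1750
Φ⁻¹(FA) = Φ⁻¹(0.55) = 0.1257
d' = z(H) − z(FA) = 1.1750 − 0.1257 = 1.0493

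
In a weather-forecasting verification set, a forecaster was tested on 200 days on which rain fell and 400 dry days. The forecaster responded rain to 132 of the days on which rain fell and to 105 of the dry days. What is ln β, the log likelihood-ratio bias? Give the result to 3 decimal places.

ln β = 0.117

H = 132/200 = 0.6600
FA = 105/400 = 0.2625
Φ⁻¹(H) = 0.4125
Φ⁻¹(FA) = -0.6357
ln β = −½·[z(H)² − z(FA)²] = −0.5 × (0.1702 − 0.4041) = 0.11695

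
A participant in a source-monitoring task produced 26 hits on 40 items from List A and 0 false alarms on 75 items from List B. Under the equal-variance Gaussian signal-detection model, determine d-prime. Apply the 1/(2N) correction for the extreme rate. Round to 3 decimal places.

d-prime = 2.860

The false-alarm rate is 0/75 = 0, so apply the 1/(2N) correction: FA → 1/(2·75) = 0.00667.
z(H) = z(0.65000) = 0.3853
z(FA) = z(0.00667) = -2.4746
d' = 0.3853 − (-2.4746) = 2.8599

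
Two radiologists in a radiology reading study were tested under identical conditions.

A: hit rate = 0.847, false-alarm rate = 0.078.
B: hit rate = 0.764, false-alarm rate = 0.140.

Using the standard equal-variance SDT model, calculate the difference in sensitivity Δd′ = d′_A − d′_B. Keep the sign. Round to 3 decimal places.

Δd′ = 0.643

A: z(0.847) = 1.0237, z(0.078) = -1.4187, d' = 2.4424
B: z(0.764) = 0.7192, z(0.140) = -1.0803, d' = 1.7995
Δd' = d'_A − d'_B = 2.4424 − 1.7995 = 0.6429
A has the higher sensitivity.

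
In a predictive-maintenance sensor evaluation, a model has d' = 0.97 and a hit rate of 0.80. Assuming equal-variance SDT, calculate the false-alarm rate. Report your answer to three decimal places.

false-alarm rate = 0.449

z(hit rate) = z(0.80) = 0.8416
z(FA) = z(H) − d' = 0.8416 − 0.97 = -0.1284
false-alarm rate = Φ(-0.1284) = 0.4489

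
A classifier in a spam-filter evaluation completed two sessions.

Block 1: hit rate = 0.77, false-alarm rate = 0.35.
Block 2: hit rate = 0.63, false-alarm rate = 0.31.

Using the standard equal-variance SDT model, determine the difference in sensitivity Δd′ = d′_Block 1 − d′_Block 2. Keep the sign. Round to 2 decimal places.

Δd′ = 0.30

Block 1: z(0.77) = 0.739, z(0.35) = -0.385, d' = 1.124
Block 2: z(0.63) = 0.332, z(0.31) = -0.496, d' = 0.828
Δd' = d'_Block 1 − d'_Block 2 = 1.124 − 0.828 = 0.296
Block 1 has the higher sensitivity.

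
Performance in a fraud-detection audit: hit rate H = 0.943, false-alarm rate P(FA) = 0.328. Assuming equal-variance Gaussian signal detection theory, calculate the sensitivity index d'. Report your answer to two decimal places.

d' = 2.03

Φ⁻¹(0.943) = 1.580, Φ⁻¹(0.328) = -0.445
d' = z(H) − z(FA) = 1.580 − (-0.445) = 2.025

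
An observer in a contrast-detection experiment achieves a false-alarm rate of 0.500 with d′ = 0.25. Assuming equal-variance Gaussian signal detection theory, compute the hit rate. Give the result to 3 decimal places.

hit rate = 0.599

z(false-alarm rate) = z(0.500) = 0.0000
z(H) = z(FA) + d' = 0.0000 + 0.25 = 0.2500
hit rate = Φ(0.2500) = 0.5987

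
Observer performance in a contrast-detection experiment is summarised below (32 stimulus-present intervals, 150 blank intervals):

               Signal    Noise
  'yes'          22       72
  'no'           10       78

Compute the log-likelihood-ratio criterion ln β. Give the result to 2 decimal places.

ln β = -0.12

H = 22/32 = 0.6875
FA = 72/150 = 0.4800
z(H) = 0.489
z(FA) = -0.050
ln β = −½·[z(H)² − z(FA)²] = −0.5 × (0.239 − 0.003) = -0.118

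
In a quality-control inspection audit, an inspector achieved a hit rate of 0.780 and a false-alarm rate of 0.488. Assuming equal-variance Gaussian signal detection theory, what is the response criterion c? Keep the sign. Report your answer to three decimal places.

c = -0.371

z(H) = 0.7722
z(FA) = -0.0301
c = −½·[z(H) + z(FA)] = −0.5 × (0.7722 + (-0.0301)) = -0.37105
c < 0: the inspector has a liberal response bias.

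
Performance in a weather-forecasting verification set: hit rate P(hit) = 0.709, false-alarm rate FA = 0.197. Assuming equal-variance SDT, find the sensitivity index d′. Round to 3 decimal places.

d′ = 1.403

z(0.709) = 0.5505, z(0.197) = -0.8524
d' = z(H) − z(FA) = 0.5505 − (-0.8524) = 1.4029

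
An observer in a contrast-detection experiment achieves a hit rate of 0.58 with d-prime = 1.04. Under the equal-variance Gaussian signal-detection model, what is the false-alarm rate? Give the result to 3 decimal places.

z(hit rate) = z(0.58) = 0.2019
z(FA) = z(H) − d' = 0.2019 − 1.04 = -0.8381
false-alarm rate = Φ(-0.8381) = 0.2010

false-alarm rate = 0.201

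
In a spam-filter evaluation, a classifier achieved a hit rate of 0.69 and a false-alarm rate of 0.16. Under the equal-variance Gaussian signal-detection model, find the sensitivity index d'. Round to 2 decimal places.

z(H) = 0.496
z(FA) = -0.994
d' = z(H) − z(FA) = 0.496 − (-0.994) = 1.490

d' = 1.49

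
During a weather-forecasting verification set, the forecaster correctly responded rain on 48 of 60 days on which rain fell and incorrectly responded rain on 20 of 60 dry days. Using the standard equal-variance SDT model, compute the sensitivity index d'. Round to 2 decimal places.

d' = 1.27

H = 48/60 = 0.8000
FA = 20/60 = 0.3333
z(H) = z(0.8000) = 0.842
z(FA) = z(0.3333) = -0.431
d' = z(H) − z(FA) = 0.842 − (-0.431) = 1.273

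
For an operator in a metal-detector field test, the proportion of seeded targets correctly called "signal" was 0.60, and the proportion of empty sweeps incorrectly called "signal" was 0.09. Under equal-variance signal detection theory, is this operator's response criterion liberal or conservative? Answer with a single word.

conservative

z(H) = 0.253, z(FA) = -1.341
c = −½·(z(H) + z(FA)) = 0.544
c > 0 → conservative criterion (biased toward responding “no”).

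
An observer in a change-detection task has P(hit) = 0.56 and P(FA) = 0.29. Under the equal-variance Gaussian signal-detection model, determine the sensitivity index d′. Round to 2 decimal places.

d′ = 0.70

Φ⁻¹(H) = Φ⁻¹(0.56) = 0.1510
Φ⁻¹(FA) = Φ⁻¹(0.29) = -0.5534
d' = z(H) − z(FA) = 0.1510 − (-0.5534) = 0.7044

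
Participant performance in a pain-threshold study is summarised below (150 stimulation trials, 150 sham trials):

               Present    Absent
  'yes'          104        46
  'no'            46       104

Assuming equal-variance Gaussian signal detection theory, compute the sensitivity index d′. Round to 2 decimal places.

d′ = 1.01

H = 104/150 = 0.6933
FA = 46/150 = 0.3067
z(0.6933) = 0.505, z(0.3067) = -0.505
d' = z(H) − z(FA) = 0.505 − (-0.505) = 1.010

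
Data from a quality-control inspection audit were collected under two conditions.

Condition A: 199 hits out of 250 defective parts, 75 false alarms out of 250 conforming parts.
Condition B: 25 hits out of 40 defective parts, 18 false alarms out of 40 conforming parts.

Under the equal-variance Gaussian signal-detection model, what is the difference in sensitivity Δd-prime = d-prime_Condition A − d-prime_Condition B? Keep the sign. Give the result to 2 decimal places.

Condition A: z(0.7960) = 0.827, z(0.3000) = -0.524, d' = 1.351
Condition B: z(0.6250) = 0.319, z(0.4500) = -0.126, d' = 0.445
Δd' = d'_Condition A − d'_Condition B = 1.351 − 0.445 = 0.906
Condition A has the higher sensitivity.

Δd-prime = 0.91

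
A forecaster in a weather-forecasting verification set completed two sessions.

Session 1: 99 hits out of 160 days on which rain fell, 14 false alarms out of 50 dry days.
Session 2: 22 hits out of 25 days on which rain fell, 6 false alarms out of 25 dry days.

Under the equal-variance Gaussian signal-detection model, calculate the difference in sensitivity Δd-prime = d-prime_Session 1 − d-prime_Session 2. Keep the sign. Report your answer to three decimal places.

Session 1: z(0.6188) = 0.3023, z(0.2800) = -0.5828, d' = 0.8851
Session 2: z(0.8800) = 1.1750, z(0.2400) = -0.7063, d' = 1.8813
Δd' = d'_Session 1 − d'_Session 2 = 0.8851 − 1.8813 = -0.9962
Session 2 has the higher sensitivity.

Δd-prime = -0.996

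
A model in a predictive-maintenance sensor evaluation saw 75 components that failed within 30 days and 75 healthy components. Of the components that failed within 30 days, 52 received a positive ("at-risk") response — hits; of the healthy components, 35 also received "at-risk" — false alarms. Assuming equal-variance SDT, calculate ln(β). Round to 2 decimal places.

ln β = -0.12

H = 52/75 = 0.6933
FA = 35/75 = 0.4667
z(H) = 0.505
z(FA) = -0.084
ln β = −½·[z(H)² − z(FA)²] = −0.5 × (0.255 − 0.007) = -0.124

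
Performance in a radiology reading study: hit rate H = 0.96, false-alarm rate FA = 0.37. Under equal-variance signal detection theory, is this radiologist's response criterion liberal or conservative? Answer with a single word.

liberal

z(H) = 1.751, z(FA) = -0.332
c = −½·(z(H) + z(FA)) = -0.7095
c < 0 → liberal criterion (biased toward responding “yes”).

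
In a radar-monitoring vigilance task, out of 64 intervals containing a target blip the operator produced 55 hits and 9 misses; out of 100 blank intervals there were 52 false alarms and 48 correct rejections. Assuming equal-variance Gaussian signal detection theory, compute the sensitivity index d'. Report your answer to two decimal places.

d' = 1.03

H = 55/64 = 0.8594
FA = 52/100 = 0.5200
z(H) = z(0.8594) = 1.078
z(FA) = z(0.5200) = 0.050
d' = z(H) − z(FA) = 1.078 − 0.050 = 1.028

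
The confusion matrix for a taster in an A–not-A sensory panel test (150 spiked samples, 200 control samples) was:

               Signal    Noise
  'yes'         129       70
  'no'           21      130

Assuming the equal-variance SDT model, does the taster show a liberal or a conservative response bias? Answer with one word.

liberal

z(H) = 1.080, z(FA) = -0.385
c = −½·(z(H) + z(FA)) = -0.3475
c < 0 → liberal criterion (biased toward responding “yes”).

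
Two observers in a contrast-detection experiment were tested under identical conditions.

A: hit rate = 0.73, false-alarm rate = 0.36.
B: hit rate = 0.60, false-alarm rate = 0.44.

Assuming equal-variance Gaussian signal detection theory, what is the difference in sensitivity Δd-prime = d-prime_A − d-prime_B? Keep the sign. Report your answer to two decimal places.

Δd-prime = 0.57

A: z(0.73) = 0.613, z(0.36) = -0.358, d' = 0.971
B: z(0.60) = 0.253, z(0.44) = -0.151, d' = 0.404
Δd' = d'_A − d'_B = 0.971 − 0.404 = 0.567
A has the higher sensitivity.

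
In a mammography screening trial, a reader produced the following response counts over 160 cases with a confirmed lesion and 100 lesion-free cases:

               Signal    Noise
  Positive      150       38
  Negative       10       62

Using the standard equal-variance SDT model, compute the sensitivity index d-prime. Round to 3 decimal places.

d-prime = 1.840

H = 150/160 = 0.9375
FA = 38/100 = 0.3800
Φ⁻¹(H) = 1.5341
Φ⁻¹(FA) = -0.3055
d' = z(H) − z(FA) = 1.5341 − (-0.3055) = 1.8396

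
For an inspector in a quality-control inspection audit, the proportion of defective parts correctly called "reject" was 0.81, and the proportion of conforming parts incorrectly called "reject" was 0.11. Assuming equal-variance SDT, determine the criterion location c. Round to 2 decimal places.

Φ⁻¹(H) = Φ⁻¹(0.81) = 0.8779
Φ⁻¹(FA) = Φ⁻¹(0.11) = -1.2265
c = −½·[z(H) + z(FA)] = −0.5 × (0.8779 + (-1.2265)) = 0.1743

c = 0.17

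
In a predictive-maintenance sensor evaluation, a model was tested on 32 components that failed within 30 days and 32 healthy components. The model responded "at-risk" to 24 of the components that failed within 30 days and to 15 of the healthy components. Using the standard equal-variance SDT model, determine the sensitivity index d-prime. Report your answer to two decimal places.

H = 24/32 = 0.7500
FA = 15/32 = 0.4688
Φ⁻¹(0.7500) = 0.674, Φ⁻¹(0.4688) = -0.078
d' = z(H) − z(FA) = 0.674 − (-0.078) = 0.752

d-prime = 0.75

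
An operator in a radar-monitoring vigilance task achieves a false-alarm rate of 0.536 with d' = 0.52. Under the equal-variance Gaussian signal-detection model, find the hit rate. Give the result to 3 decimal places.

z(false-alarm rate) = z(0.536) = 0.0904
z(H) = z(FA) + d' = 0.0904 + 0.52 = 0.6104
hit rate = Φ(0.6104) = 0.7292

hit rate = 0.729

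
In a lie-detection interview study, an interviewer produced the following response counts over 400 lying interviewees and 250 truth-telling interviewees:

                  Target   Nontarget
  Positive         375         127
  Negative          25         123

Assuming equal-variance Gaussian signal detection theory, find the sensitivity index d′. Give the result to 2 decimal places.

d′ = 1.51

H = 375/400 = 0.9375
FA = 127/250 = 0.5080
Φ⁻¹(0.9375) = 1.534, Φ⁻¹(0.5080) = 0.020
d' = z(H) − z(FA) = 1.534 − 0.020 = 1.514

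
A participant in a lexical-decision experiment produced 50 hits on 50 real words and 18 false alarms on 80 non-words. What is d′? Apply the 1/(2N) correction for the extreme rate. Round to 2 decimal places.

d′ = 3.08

The hit rate is 50/50 = 1, so apply the 1/(2N) correction: H → 1 − 1/(2·50) = 0.99000.
z(H) = z(0.99000) = 2.326
z(FA) = z(0.22500) = -0.755
d' = 2.326 − (-0.755) = 3.081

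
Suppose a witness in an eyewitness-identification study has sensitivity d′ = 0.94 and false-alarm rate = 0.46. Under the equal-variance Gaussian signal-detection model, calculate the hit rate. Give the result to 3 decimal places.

hit rate = 0.799

z(false-alarm rate) = z(0.46) = -0.1004
z(H) = z(FA) + d' = -0.1004 + 0.94 = 0.8396
hit rate = Φ(0.8396) = 0.7994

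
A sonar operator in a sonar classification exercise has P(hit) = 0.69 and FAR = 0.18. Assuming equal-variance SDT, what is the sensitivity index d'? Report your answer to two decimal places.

d' = 1.41

Φ⁻¹(H) = 0.4959
Φ⁻¹(FA) = -0.9154
d' = z(H) − z(FA) = 0.4959 − (-0.9154) = 1.4113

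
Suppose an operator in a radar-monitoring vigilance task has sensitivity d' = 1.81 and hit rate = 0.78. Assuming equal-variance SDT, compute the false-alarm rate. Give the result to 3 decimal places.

z(hit rate) = z(0.78) = 0.7722
z(FA) = z(H) − d' = 0.7722 − 1.81 = -1.0378
false-alarm rate = Φ(-1.0378) = 0.1497

false-alarm rate = 0.150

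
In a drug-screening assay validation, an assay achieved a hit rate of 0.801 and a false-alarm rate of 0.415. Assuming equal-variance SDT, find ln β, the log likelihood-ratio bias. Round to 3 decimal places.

Φ⁻¹(H) = Φ⁻¹(0.801) = 0.8452
Φ⁻¹(FA) = Φ⁻¹(0.415) = -0.2147
ln β = −½·[z(H)² − z(FA)²] = −0.5 × (0.7144 − 0.0461) = -0.33415

ln β = -0.334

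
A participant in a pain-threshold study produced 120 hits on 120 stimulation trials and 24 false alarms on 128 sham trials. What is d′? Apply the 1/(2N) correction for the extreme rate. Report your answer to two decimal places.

The hit rate is 120/120 = 1, so apply the 1/(2N) correction: H → 1 − 1/(2·120) = 0.99583.
z(H) = z(0.99583) = 2.638
z(FA) = z(0.18750) = -0.887
d' = 2.638 − (-0.887) = 3.525

d′ = 3.53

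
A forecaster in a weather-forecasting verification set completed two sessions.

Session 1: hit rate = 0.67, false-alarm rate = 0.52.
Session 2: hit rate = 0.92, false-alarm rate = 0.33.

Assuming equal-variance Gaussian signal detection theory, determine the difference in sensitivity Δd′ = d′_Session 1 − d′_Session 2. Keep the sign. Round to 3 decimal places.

Δd′ = -1.455

Session 1: z(0.67) = 0.4399, z(0.52) = 0.0502, d' = 0.3897
Session 2: z(0.92) = 1.4051, z(0.33) = -0.4399, d' = 1.8450
Δd' = d'_Session 1 − d'_Session 2 = 0.3897 − 1.8450 = -1.4553
Session 2 has the higher sensitivity.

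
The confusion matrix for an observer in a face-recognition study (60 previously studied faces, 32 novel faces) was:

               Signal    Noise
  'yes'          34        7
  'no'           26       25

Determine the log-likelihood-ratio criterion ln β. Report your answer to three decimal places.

H = 34/60 = 0.5667
FA = 7/32 = 0.2188
z(H) = z(0.5667) = 0.1680
z(FA) = z(0.2188) = -0.7763
ln β = −½·[z(H)² − z(FA)²] = −0.5 × (0.0282 − 0.6026) = 0.2872

ln β = 0.287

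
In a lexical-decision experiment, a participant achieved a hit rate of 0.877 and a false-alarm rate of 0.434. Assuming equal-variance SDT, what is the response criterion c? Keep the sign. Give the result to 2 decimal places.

z(H) = z(0.877) = 1.160
z(FA) = z(0.434) = -0.166
c = −½·[z(H) + z(FA)] = −0.5 × (1.160 + (-0.166)) = -0.497

c = -0.50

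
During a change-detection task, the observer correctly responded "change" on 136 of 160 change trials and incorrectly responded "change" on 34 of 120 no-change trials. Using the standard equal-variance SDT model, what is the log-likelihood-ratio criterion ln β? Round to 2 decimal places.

ln β = -0.37

H = 136/160 = 0.8500
FA = 34/120 = 0.2833
z(H) = z(0.8500) = 1.036
z(FA) = z(0.2833) = -0.573
ln β = −½·[z(H)² − z(FA)²] = −0.5 × (1.073 − 0.328) = -0.3725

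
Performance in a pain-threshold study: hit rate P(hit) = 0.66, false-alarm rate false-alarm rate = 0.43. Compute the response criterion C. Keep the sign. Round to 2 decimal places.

C = -0.12

z(H) = 0.4125
z(FA) = -0.1764
c = −½·[z(H) + z(FA)] = −0.5 × (0.4125 + (-0.1764)) = -0.11805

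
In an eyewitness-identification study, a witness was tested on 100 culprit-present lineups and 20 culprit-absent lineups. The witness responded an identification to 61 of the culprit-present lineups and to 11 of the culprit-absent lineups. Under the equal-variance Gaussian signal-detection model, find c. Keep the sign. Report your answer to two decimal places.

c = -0.20

H = 61/100 = 0.6100
FA = 11/20 = 0.5500
Φ⁻¹(H) = Φ⁻¹(0.6100) = 0.279
Φ⁻¹(FA) = Φ⁻¹(0.5500) = 0.126
c = −½·[z(H) + z(FA)] = −0.5 × (0.279 + 0.126) = -0.2025
c < 0: the witness has a liberal response bias.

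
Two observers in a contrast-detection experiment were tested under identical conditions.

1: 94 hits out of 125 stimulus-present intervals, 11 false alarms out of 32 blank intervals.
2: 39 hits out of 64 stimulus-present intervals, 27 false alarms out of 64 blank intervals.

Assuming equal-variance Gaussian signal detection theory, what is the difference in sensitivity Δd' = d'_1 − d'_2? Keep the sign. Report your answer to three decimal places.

Δd' = 0.608

1: z(0.7520) = 0.6808, z(0.3438) = -0.4021, d' = 1.0829
2: z(0.6094) = 0.2778, z(0.4219) = -0.1970, d' = 0.4748
Δd' = d'_1 − d'_2 = 1.0829 − 0.4748 = 0.6081
1 has the higher sensitivity.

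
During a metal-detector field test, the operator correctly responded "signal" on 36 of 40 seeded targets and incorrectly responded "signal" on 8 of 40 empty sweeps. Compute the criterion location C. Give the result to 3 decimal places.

H = 36/40 = 0.9000
FA = 8/40 = 0.2000
z(0.9000) = 1.2816, z(0.2000) = -0.8416
c = −½·[z(H) + z(FA)] = −0.5 × (1.2816 + (-0.8416)) = -0.2200

C = -0.220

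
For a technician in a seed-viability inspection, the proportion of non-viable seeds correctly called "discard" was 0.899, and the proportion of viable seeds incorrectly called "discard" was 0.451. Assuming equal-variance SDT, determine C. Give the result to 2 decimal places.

C = -0.58

Φ⁻¹(H) = 1.276
Φ⁻¹(FA) = -0.123
c = −½·[z(H) + z(FA)] = −0.5 × (1.276 + (-0.123)) = -0.5765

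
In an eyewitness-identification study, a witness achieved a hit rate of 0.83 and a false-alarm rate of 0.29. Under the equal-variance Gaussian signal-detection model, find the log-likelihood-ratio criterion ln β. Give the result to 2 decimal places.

z(H) = 0.954
z(FA) = -0.553
ln β = −½·[z(H)² − z(FA)²] = −0.5 × (0.910 − 0.306) = -0.302

ln β = -0.30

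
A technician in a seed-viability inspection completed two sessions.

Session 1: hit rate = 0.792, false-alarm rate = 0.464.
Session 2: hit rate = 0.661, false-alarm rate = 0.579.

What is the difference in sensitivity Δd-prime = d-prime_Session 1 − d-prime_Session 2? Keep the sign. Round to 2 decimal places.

Δd-prime = 0.69

Session 1: z(0.792) = 0.813, z(0.464) = -0.090, d' = 0.903
Session 2: z(0.661) = 0.415, z(0.579) = 0.199, d' = 0.216
Δd' = d'_Session 1 − d'_Session 2 = 0.903 − 0.216 = 0.687
Session 1 has the higher sensitivity.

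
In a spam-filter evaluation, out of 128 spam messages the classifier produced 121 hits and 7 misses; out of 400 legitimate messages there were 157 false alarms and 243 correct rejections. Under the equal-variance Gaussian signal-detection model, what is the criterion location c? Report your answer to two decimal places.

H = 121/128 = 0.9453
FA = 157/400 = 0.3925
z(0.9453) = 1.6009, z(0.3925) = -0.2728
c = −½·[z(H) + z(FA)] = −0.5 × (1.6009 + (-0.2728)) = -0.66405

c = -0.66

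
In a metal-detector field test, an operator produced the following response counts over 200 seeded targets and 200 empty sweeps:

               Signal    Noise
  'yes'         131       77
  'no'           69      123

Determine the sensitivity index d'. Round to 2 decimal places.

d' = 0.69

H = 131/200 = 0.6550
FA = 77/200 = 0.3850
Φ⁻¹(H) = 0.3989
Φ⁻¹(FA) = -0.2924
d' = z(H) − z(FA) = 0.3989 − (-0.2924) = 0.6913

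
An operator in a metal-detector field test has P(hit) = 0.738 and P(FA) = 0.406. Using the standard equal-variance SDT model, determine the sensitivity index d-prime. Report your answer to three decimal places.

Φ⁻¹(0.738) = 0.6372, Φ⁻¹(0.406) = -0.2378
d' = z(H) − z(FA) = 0.6372 − (-0.2378) = 0.8750

d-prime = 0.875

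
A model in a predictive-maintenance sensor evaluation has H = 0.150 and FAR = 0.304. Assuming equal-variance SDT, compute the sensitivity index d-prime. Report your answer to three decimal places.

d-prime = -0.524

Φ⁻¹(0.150) = -1.0364, Φ⁻¹(0.304) = -0.5129
d' = z(H) − z(FA) = -1.0364 − (-0.5129) = -0.5235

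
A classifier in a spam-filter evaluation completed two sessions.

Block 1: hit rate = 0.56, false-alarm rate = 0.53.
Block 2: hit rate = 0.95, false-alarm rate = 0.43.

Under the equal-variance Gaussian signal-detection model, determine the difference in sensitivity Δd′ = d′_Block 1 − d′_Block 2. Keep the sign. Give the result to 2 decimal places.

Block 1: z(0.56) = 0.151, z(0.53) = 0.075, d' = 0.076
Block 2: z(0.95) = 1.645, z(0.43) = -0.176, d' = 1.821
Δd' = d'_Block 1 − d'_Block 2 = 0.076 − 1.821 = -1.745
Block 2 has the higher sensitivity.

Δd′ = -1.75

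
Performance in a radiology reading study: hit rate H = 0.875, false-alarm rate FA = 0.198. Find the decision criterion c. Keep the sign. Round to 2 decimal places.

c = -0.15

z(H) = z(0.875) = 1.1503
z(FA) = z(0.198) = -0.8488
c = −½·[z(H) + z(FA)] = −0.5 × (1.1503 + (-0.8488)) = -0.15075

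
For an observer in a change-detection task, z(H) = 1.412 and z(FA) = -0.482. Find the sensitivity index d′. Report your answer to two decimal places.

d' = z(H) − z(FA) = 1.412 − (-0.482) = 1.894

d′ = 1.89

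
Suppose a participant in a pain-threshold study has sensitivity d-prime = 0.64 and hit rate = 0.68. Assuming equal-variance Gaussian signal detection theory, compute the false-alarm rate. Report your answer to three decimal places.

z(hit rate) = z(0.68) = 0.4677
z(FA) = z(H) − d' = 0.4677 − 0.64 = -0.1723
false-alarm rate = Φ(-0.1723) = 0.4316

false-alarm rate = 0.432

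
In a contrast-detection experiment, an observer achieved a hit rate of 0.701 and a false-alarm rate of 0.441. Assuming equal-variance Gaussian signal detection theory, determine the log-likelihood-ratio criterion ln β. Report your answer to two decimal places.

ln β = -0.13

z(H) = 0.527
z(FA) = -0.148
ln β = −½·[z(H)² − z(FA)²] = −0.5 × (0.278 − 0.022) = -0.128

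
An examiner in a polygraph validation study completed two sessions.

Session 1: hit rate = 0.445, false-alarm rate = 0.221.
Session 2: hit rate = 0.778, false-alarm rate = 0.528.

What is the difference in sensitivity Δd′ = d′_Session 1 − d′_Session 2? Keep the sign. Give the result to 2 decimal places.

Δd′ = -0.06

Session 1: z(0.445) = -0.138, z(0.221) = -0.769, d' = 0.631
Session 2: z(0.778) = 0.765, z(0.528) = 0.070, d' = 0.695
Δd' = d'_Session 1 − d'_Session 2 = 0.631 − 0.695 = -0.064
Session 2 has the higher sensitivity.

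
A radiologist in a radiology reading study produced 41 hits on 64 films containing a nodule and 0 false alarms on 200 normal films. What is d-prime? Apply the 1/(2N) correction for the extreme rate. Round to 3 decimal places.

The false-alarm rate is 0/200 = 0, so apply the 1/(2N) correction: FA → 1/(2·200) = 0.00250.
z(H) = z(0.64062) = 0.3601
z(FA) = z(0.00250) = -2.8070
d' = 0.3601 − (-2.8070) = 3.1671

d-prime = 3.167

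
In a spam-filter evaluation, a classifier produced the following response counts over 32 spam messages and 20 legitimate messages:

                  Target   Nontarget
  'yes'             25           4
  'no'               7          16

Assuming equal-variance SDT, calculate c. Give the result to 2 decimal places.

c = 0.03

H = 25/32 = 0.7812
FA = 4/20 = 0.2000
Φ⁻¹(H) = Φ⁻¹(0.7812) = 0.7763
Φ⁻¹(FA) = Φ⁻¹(0.2000) = -0.8416
c = −½·[z(H) + z(FA)] = −0.5 × (0.7763 + (-0.8416)) = 0.03265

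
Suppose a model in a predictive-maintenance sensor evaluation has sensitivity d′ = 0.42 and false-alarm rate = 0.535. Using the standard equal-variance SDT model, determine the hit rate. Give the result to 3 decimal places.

hit rate = 0.694

z(false-alarm rate) = z(0.535) = 0.0878
z(H) = z(FA) + d' = 0.0878 + 0.42 = 0.5078
hit rate = Φ(0.5078) = 0.6942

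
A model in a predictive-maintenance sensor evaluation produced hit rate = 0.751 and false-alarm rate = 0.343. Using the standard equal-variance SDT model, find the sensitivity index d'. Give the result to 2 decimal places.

z(H) = z(0.751) = 0.678
z(FA) = z(0.343) = -0.404
d' = z(H) − z(FA) = 0.678 − (-0.404) = 1.082

d' = 1.08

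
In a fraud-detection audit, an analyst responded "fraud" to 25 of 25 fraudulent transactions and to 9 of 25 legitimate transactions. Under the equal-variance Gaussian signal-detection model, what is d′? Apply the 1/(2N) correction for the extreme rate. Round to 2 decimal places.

The hit rate is 25/25 = 1, so apply the 1/(2N) correction: H → 1 − 1/(2·25) = 0.98000.
z(H) = z(0.98000) = 2.054
z(FA) = z(0.36000) = -0.358
d' = 2.054 − (-0.358) = 2.412

d′ = 2.41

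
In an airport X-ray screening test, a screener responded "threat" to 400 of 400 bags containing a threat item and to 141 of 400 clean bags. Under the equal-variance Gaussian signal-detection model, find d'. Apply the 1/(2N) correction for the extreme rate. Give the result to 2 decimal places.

d' = 3.40

The hit rate is 400/400 = 1, so apply the 1/(2N) correction: H → 1 − 1/(2·400) = 0.99875.
z(H) = z(0.99875) = 3.023
z(FA) = z(0.35250) = -0.379
d' = 3.023 − (-0.379) = 3.402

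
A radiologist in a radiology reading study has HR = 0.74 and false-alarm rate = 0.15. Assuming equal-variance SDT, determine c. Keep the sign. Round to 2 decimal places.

z(H) = z(0.74) = 0.643
z(FA) = z(0.15) = -1.036
c = −½·[z(H) + z(FA)] = −0.5 × (0.643 + (-1.036)) = 0.1965
c > 0: the radiologist has a conservative response bias.

c = 0.20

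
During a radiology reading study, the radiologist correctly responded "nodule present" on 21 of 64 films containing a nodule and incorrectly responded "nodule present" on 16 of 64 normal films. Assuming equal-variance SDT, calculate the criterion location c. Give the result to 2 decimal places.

c = 0.56

H = 21/64 = 0.3281
FA = 16/64 = 0.2500
z(H) = z(0.3281) = -0.445
z(FA) = z(0.2500) = -0.674
c = −½·[z(H) + z(FA)] = −0.5 × (-0.445 + (-0.674)) = 0.5595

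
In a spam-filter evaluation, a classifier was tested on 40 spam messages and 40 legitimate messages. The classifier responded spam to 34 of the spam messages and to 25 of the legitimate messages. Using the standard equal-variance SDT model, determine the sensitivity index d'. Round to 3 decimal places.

H = 34/40 = 0.8500
FA = 25/40 = 0.6250
z(H) = z(0.8500) = 1.0364
z(FA) = z(0.6250) = 0.3186
d' = z(H) − z(FA) = 1.0364 − 0.3186 = 0.7178

d' = 0.718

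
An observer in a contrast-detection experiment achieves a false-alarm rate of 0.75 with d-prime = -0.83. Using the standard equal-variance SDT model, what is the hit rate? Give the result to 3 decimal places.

z(false-alarm rate) = z(0.75) = 0.6745
z(H) = z(FA) + d' = 0.6745 + (-0.83) = -0.1555
hit rate = Φ(-0.1555) = 0.4382

hit rate = 0.438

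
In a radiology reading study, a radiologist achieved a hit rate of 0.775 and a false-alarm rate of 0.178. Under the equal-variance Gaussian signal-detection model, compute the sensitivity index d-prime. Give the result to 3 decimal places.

d-prime = 1.678

Φ⁻¹(0.775) = 0.7554, Φ⁻¹(0.178) = -0.9230
d' = z(H) − z(FA) = 0.7554 − (-0.9230) = 1.6784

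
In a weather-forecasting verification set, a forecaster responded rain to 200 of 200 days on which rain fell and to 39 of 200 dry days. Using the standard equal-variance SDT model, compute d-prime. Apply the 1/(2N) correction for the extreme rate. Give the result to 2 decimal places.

The hit rate is 200/200 = 1, so apply the 1/(2N) correction: H → 1 − 1/(2·200) = 0.99750.
z(H) = z(0.99750) = 2.807
z(FA) = z(0.19500) = -0.860
d' = 2.807 − (-0.860) = 3.667

d-prime = 3.67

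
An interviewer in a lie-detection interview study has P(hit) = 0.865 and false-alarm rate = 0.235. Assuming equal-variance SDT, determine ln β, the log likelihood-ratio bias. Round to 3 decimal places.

z(H) = z(0.865) = 1.1031
z(FA) = z(0.235) = -0.7225
ln β = −½·[z(H)² − z(FA)²] = −0.5 × (1.2168 − 0.5220) = -0.3474

ln β = -0.347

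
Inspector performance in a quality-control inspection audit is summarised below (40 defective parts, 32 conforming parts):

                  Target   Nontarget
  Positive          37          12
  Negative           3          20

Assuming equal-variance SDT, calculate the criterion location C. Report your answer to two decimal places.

C = -0.56

H = 37/40 = 0.9250
FA = 12/32 = 0.3750
z(H) = 1.4395
z(FA) = -0.3186
c = −½·[z(H) + z(FA)] = −0.5 × (1.4395 + (-0.3186)) = -0.56045
c < 0: the inspector has a liberal response bias.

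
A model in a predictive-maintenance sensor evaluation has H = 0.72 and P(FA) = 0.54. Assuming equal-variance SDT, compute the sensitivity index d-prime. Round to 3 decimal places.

d-prime = 0.482

z(H) = z(0.72) = 0.5828
z(FA) = z(0.54) = 0.1004
d' = z(H) − z(FA) = 0.5828 − 0.1004 = 0.4824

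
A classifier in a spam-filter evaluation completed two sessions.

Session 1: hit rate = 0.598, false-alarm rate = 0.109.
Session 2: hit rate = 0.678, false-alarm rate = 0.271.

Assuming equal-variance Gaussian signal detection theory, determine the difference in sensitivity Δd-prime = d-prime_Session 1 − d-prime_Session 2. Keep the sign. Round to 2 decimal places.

Session 1: z(0.598) = 0.248, z(0.109) = -1.232, d' = 1.480
Session 2: z(0.678) = 0.462, z(0.271) = -0.610, d' = 1.072
Δd' = d'_Session 1 − d'_Session 2 = 1.480 − 1.072 = 0.408
Session 1 has the higher sensitivity.

Δd-prime = 0.41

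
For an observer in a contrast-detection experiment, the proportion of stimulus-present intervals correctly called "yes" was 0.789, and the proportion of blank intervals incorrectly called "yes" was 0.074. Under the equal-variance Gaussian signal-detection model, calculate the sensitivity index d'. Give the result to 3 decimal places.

d' = 2.250

Φ⁻¹(H) = Φ⁻¹(0.789) = 0.8030
Φ⁻¹(FA) = Φ⁻¹(0.074) = -1.4466
d' = z(H) − z(FA) = 0.8030 − (-1.4466) = 2.2496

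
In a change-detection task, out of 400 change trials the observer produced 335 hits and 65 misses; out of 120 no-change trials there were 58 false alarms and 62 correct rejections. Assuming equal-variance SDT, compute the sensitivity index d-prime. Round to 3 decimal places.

d-prime = 1.026

H = 335/400 = 0.8375
FA = 58/120 = 0.4833
z(H) = z(0.8375) = 0.9842
z(FA) = z(0.4833) = -0.0419
d' = z(H) − z(FA) = 0.9842 − (-0.0419) = 1.0261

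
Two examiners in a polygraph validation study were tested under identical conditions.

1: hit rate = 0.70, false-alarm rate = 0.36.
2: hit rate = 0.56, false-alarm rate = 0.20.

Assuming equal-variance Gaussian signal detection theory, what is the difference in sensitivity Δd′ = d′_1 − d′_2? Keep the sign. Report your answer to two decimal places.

1: z(0.70) = 0.524, z(0.36) = -0.358, d' = 0.882
2: z(0.56) = 0.151, z(0.20) = -0.842, d' = 0.993
Δd' = d'_1 − d'_2 = 0.882 − 0.993 = -0.111
2 has the higher sensitivity.

Δd′ = -0.11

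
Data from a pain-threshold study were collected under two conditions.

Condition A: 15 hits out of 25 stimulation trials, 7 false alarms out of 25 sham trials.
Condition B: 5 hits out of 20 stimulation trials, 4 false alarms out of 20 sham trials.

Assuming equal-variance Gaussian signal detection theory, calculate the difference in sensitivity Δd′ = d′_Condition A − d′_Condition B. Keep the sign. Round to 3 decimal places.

Condition A: z(0.6000) = 0.2533, z(0.2800) = -0.5828, d' = 0.8361
Condition B: z(0.2500) = -0.6745, z(0.2000) = -0.8416, d' = 0.1671
Δd' = d'_Condition A − d'_Condition B = 0.8361 − 0.1671 = 0.6690
Condition A has the higher sensitivity.

Δd′ = 0.669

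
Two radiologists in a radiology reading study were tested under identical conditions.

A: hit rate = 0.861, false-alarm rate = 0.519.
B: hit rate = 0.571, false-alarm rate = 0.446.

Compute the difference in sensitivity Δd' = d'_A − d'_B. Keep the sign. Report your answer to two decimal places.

A: z(0.861) = 1.085, z(0.519) = 0.048, d' = 1.037
B: z(0.571) = 0.179, z(0.446) = -0.136, d' = 0.315
Δd' = d'_A − d'_B = 1.037 − 0.315 = 0.722
A has the higher sensitivity.

Δd' = 0.72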